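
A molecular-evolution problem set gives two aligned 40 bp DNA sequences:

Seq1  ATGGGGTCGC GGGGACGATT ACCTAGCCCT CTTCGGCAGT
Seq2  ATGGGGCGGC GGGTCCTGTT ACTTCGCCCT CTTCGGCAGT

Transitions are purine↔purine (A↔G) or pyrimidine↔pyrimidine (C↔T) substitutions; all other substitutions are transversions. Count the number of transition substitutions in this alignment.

3

Differing sites — 7:T/C (Ti); 8:C/G (Tv); 14:G/T (Tv); 15:A/C (Tv); 17:G/T (Tv); 18:A/G (Ti); 23:C/T (Ti); 25:A/C (Tv).
Of the 8 differences, 3 transitions and 5 transversions, so the answer is 3.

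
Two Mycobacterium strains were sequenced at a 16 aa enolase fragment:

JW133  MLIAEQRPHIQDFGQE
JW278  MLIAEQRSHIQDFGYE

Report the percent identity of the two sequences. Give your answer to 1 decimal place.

87.5%

Differing sites — 8:P/S; 15:Q/Y.
14 of the 16 sites match, so the percent identity is 14/16 × 100 = 87.5%.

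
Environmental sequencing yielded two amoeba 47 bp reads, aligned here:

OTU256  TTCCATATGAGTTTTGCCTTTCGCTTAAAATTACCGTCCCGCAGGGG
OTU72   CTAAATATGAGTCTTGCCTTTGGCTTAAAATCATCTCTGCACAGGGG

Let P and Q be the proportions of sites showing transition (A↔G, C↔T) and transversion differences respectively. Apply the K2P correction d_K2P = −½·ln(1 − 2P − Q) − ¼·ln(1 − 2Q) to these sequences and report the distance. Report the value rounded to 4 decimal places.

Differing sites — 1:T/C (Ti); 3:C/A (Tv); 4:C/A (Tv); 13:T/C (Ti); 22:C/G (Tv); 32:T/C (Ti); 34:C/T (Ti); 36:G/T (Tv); 37:T/C (Ti); 38:C/T (Ti); 39:C/G (Tv); 41:G/A (Ti).
Of the 12 differences, 7 transitions and 5 transversions over 47 sites: P = 7/47 = 0.148936, Q = 5/47 = 0.106383.
d = −0.5·ln(0.595745) − 0.25·ln(0.787234) = −0.5·(-0.517943) − 0.25·(-0.239230) = 0.3188.

0.3188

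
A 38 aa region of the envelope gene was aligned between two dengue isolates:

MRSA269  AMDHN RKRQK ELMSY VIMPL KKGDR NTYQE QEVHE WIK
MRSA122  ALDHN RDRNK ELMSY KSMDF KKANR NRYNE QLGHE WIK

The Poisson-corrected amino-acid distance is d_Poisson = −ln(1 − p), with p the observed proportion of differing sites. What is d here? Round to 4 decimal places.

The sequences differ at positions 2 (M/L), 7 (K/D), 9 (Q/N), 16 (V/K), 17 (I/S), 19 (P/D), 20 (L/F), 23 (G/A), 24 (D/N), 27 (T/R), 29 (Q/N), 32 (E/L), 33 (V/G).
p = 13/38 = 0.342105.
d = −ln(1 − 0.342105) = −ln(0.657895) = 0.4187.

0.4187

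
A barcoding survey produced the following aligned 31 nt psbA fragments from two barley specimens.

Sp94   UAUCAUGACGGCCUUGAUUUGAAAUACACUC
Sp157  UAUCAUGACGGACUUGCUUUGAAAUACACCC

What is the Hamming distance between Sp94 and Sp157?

3

Mismatches occur at site 12 (C↔A), site 17 (A↔C), site 30 (U↔C).
That gives 3 mismatches out of 31 aligned sites, so the Hamming distance is 3.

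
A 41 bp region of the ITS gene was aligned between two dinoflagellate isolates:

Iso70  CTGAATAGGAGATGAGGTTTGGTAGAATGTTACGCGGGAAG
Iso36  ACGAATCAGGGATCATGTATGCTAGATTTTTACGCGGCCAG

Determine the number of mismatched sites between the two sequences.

13

Differing sites — 1:C/A; 2:T/C; 7:A/C; 8:G/A; 10:A/G; 14:G/C; 16:G/T; 19:T/A; 22:G/C; 27:A/T; 29:G/T; 38:G/C; 39:A/C.
That gives 13 mismatches out of 41 aligned sites, so the Hamming distance is 13.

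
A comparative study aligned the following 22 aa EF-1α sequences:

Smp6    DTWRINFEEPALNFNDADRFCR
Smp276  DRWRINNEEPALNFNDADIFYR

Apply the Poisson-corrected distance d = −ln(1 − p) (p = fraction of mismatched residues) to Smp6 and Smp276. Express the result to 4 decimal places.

0.2007

Mismatches occur at site 2 (T↔R), site 7 (F↔N), site 19 (R↔I), site 21 (C↔Y).
p = 4/22 = 0.181818.
d = −ln(1 − 0.181818) = −ln(0.818182) = 0.2007.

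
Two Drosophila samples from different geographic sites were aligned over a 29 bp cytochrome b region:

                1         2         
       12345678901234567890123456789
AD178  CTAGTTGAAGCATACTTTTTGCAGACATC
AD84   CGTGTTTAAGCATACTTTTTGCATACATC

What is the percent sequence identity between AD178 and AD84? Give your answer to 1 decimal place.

The sequences differ at positions 2 (T/G), 3 (A/T), 7 (G/T), 24 (G/T).
25 of the 29 sites match, so the percent identity is 25/29 × 100 = 86.2%.

86.2%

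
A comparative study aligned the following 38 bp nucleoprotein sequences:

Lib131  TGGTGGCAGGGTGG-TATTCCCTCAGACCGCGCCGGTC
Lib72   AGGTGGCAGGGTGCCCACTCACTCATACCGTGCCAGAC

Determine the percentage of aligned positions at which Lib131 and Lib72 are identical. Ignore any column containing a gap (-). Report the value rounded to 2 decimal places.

Excluding the 1 gap column leaves 37 comparable sites.
The sequences differ at positions 1 (T/A), 14 (G/C), 16 (T/C), 18 (T/C), 21 (C/A), 26 (G/T), 31 (C/T), 35 (G/A), 37 (T/A).
28 of the 37 comparable sites match, so the percent identity is 28/37 × 100 = 75.68%.

75.68%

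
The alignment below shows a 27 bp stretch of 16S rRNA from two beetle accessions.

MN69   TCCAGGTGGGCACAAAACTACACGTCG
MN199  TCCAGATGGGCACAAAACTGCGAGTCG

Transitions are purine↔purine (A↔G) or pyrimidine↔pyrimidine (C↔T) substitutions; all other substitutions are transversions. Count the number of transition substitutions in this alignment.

The sequences differ at positions 6 (G/A, transition), 20 (A/G, transition), 22 (A/G, transition), 23 (C/A, transversion).
Of the 4 differences, 3 transitions and 1 transversion, so the answer is 3.

3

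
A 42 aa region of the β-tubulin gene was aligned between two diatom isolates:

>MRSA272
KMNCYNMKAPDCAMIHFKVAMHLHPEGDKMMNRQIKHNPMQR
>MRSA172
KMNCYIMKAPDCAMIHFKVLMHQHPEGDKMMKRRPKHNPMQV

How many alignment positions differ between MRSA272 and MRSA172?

Differing sites — 6:N/I; 20:A/L; 23:L/Q; 32:N/K; 34:Q/R; 35:I/P; 42:R/V.
That gives 7 mismatches out of 42 aligned sites, so the Hamming distance is 7.

7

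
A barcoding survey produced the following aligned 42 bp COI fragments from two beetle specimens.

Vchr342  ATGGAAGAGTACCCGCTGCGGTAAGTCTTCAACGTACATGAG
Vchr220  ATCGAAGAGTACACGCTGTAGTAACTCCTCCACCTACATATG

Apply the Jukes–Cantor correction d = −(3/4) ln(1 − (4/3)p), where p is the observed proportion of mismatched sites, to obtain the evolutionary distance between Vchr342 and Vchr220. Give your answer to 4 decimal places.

0.2865

The sequences differ at positions 3 (G/C), 13 (C/A), 19 (C/T), 20 (G/A), 25 (G/C), 28 (T/C), 31 (A/C), 34 (G/C), 40 (G/A), 41 (A/T).
p = 10/42 = 0.238095.
d = −0.75 · ln(1 − (4/3)·0.238095) = −0.75 · ln(0.682540) = −0.75 · (-0.381934) = 0.2865.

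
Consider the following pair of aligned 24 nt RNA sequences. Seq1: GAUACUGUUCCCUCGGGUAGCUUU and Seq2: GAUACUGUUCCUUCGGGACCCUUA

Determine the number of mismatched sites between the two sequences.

Mismatches occur at site 12 (C→U), site 18 (U→A), site 19 (A→C), site 20 (G→C), site 24 (U→A).
That gives 5 mismatches out of 24 aligned sites, so the Hamming distance is 5.

5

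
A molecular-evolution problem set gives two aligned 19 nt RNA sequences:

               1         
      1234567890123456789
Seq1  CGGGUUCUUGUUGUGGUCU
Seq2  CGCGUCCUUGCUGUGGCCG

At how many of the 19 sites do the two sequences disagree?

5

The sequences differ at positions 3 (G/C), 6 (U/C), 11 (U/C), 17 (U/C), 19 (U/G).
That gives 5 mismatches out of 19 aligned sites, so the Hamming distance is 5.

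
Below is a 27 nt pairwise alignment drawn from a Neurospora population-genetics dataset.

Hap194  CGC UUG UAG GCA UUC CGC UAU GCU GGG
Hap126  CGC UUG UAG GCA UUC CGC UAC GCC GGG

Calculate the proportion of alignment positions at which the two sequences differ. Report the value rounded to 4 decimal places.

Differing sites — 21:U/C; 24:U/C.
There are 2 differences over 27 sites, so p = 2/27 = 0.0741.

0.0741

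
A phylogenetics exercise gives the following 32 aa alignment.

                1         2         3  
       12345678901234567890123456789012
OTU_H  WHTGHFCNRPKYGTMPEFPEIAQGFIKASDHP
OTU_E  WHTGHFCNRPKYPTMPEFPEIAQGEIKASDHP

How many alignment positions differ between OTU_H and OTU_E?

The sequences differ at positions 13 (G/P), 25 (F/E).
That gives 2 mismatches out of 32 aligned sites, so the Hamming distance is 2.

2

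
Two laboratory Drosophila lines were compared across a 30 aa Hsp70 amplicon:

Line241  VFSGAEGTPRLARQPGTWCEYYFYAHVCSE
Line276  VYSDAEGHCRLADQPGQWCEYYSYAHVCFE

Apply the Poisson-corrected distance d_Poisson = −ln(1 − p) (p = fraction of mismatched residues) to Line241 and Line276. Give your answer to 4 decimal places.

Differing sites — 2:F/Y; 4:G/D; 8:T/H; 9:P/C; 13:R/D; 17:T/Q; 23:F/S; 29:S/F.
p = 8/30 = 0.266667.
d = −ln(1 − 0.266667) = −ln(0.733333) = 0.3102.

0.3102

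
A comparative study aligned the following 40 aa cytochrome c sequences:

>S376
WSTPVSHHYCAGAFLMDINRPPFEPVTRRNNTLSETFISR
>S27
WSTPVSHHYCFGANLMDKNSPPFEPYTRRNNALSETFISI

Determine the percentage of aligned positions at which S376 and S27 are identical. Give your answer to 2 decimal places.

82.50%

The sequences differ at positions 11 (A/F), 14 (F/N), 18 (I/K), 20 (R/S), 26 (V/Y), 32 (T/A), 40 (R/I).
33 of the 40 sites match, so the percent identity is 33/40 × 100 = 82.50%.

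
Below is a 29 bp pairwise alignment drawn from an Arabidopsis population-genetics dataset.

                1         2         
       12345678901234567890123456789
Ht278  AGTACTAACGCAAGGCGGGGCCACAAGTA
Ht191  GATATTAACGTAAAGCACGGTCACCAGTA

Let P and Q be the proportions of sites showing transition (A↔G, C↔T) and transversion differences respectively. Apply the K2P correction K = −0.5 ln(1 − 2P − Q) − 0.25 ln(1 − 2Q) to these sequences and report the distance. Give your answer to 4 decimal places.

0.4383

The sequences differ at positions 1 (A/G, transition), 2 (G/A, transition), 5 (C/T, transition), 11 (C/T, transition), 14 (G/A, transition), 17 (G/A, transition), 18 (G/C, transversion), 21 (C/T, transition), 25 (A/C, transversion).
Of the 9 differences, 7 transitions and 2 transversions over 29 sites: P = 7/29 = 0.241379, Q = 2/29 = 0.068966.
d = −0.5·ln(0.448276) − 0.25·ln(0.862068) = −0.5·(-0.802346) − 0.25·(-0.148421) = 0.4383.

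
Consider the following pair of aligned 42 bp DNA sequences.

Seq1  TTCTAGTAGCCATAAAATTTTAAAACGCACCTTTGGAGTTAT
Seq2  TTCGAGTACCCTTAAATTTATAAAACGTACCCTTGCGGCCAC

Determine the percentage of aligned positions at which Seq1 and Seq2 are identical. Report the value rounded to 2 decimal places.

71.43%

The sequences differ at positions 4 (T/G), 9 (G/C), 12 (A/T), 17 (A/T), 20 (T/A), 28 (C/T), 32 (T/C), 36 (G/C), 37 (A/G), 39 (T/C), 40 (T/C), 42 (T/C).
30 of the 42 sites match, so the percent identity is 30/42 × 100 = 71.43%.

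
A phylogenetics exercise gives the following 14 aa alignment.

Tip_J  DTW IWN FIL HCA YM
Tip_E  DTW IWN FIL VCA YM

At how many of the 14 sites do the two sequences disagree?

Differing sites — 10:H/V.
That gives 1 mismatch out of 14 aligned sites, so the Hamming distance is 1.

1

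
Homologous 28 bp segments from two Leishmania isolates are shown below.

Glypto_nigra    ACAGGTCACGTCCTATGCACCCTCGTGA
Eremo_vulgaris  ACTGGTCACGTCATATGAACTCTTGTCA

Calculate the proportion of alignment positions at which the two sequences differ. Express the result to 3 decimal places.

0.214

Mismatches occur at site 3 (A/T), site 13 (C/A), site 18 (C/A), site 21 (C/T), site 24 (C/T), site 27 (G/C).
There are 6 differences over 28 sites, so p = 6/28 = 0.214.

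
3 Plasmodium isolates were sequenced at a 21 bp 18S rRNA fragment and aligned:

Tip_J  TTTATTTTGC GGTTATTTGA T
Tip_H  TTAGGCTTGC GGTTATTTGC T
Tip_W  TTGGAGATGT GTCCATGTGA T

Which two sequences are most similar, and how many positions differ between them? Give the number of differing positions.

Pairwise Hamming distances:
  Tip_J vs Tip_H: 5
  Tip_J vs Tip_W: 10
  Tip_H vs Tip_W: 10
The smallest is 5, between Tip_J and Tip_H.

5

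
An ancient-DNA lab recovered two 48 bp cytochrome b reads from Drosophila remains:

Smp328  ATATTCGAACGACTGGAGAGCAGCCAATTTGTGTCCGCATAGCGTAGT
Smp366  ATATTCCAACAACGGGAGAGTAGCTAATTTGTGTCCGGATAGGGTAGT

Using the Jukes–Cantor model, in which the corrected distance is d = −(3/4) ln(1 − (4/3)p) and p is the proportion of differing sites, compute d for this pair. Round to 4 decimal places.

0.1622

The sequences differ at positions 7 (G/C), 11 (G/A), 14 (T/G), 21 (C/T), 25 (C/T), 38 (C/G), 43 (C/G).
p = 7/48 = 0.145833.
d = −0.75 · ln(1 − (4/3)·0.145833) = −0.75 · ln(0.805556) = −0.75 · (-0.216223) = 0.1622.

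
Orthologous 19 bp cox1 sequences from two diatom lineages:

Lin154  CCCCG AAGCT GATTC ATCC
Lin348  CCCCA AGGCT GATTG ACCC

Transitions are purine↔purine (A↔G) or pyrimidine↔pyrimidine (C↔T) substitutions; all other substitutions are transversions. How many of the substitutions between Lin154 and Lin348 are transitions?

3

Mismatches occur at site 5 (G→A, transition), site 7 (A→G, transition), site 15 (C→G, transversion), site 17 (T→C, transition).
Of the 4 differences, 3 transitions and 1 transversion, so the answer is 3.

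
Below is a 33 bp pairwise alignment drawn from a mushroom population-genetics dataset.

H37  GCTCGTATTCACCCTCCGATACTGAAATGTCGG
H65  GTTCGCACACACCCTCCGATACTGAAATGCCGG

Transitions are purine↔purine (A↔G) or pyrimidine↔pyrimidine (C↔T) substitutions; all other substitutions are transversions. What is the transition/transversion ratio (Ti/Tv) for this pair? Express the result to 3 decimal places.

4.000

Mismatches occur at site 2 (C↔T, transition), site 6 (T↔C, transition), site 8 (T↔C, transition), site 9 (T↔A, transversion), site 30 (T↔C, transition).
Of the 5 differences, 4 transitions and 1 transversion, so Ti/Tv = 4/1 = 4.000.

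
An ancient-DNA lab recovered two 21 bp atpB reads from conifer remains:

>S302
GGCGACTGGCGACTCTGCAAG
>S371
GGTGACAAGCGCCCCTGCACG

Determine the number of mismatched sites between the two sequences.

6

The sequences differ at positions 3 (C/T), 7 (T/A), 8 (G/A), 12 (A/C), 14 (T/C), 20 (A/C).
That gives 6 mismatches out of 21 aligned sites, so the Hamming distance is 6.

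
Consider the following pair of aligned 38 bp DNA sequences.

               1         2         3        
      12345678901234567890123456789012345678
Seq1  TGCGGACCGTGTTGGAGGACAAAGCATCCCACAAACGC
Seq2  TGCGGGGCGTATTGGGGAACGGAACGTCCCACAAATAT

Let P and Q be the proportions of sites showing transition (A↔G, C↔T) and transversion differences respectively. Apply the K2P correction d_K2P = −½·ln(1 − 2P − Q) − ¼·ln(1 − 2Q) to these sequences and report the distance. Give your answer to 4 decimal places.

0.4783

The sequences differ at positions 6 (A/G, transition), 7 (C/G, transversion), 11 (G/A, transition), 16 (A/G, transition), 18 (G/A, transition), 21 (A/G, transition), 22 (A/G, transition), 24 (G/A, transition), 26 (A/G, transition), 36 (C/T, transition), 37 (G/A, transition), 38 (C/T, transition).
Of the 12 differences, 11 transitions and 1 transversion over 38 sites: P = 11/38 = 0.289474, Q = 1/38 = 0.026316.
d = −0.5·ln(0.394736) − 0.25·ln(0.947368) = −0.5·(-0.929538) − 0.25·(-0.054068) = 0.4783.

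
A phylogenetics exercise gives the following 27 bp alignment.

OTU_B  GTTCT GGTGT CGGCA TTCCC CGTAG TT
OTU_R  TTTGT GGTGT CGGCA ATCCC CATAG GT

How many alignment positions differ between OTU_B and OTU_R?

5

Mismatches occur at site 1 (G→T), site 4 (C→G), site 16 (T→A), site 22 (G→A), site 26 (T→G).
That gives 5 mismatches out of 27 aligned sites, so the Hamming distance is 5.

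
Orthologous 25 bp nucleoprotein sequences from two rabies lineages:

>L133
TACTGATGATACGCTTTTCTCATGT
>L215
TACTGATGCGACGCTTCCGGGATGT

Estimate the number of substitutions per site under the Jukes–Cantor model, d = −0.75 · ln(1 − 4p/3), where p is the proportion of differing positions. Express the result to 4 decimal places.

The sequences differ at positions 9 (A/C), 10 (T/G), 17 (T/C), 18 (T/C), 19 (C/G), 20 (T/G), 21 (C/G).
p = 7/25 = 0.280000.
d = −0.75 · ln(1 − (4/3)·0.280000) = −0.75 · ln(0.626667) = −0.75 · (-0.467340) = 0.3505.

0.3505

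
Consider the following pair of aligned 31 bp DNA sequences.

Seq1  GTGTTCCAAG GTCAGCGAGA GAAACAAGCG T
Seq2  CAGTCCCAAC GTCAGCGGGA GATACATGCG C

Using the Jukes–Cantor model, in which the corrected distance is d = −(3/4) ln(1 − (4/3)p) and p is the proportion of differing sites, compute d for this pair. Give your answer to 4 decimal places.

Differing sites — 1:G/C; 2:T/A; 5:T/C; 10:G/C; 18:A/G; 23:A/T; 27:A/T; 31:T/C.
p = 8/31 = 0.258065.
d = −0.75 · ln(1 − (4/3)·0.258065) = −0.75 · ln(0.655913) = −0.75 · (-0.421727) = 0.3163.

0.3163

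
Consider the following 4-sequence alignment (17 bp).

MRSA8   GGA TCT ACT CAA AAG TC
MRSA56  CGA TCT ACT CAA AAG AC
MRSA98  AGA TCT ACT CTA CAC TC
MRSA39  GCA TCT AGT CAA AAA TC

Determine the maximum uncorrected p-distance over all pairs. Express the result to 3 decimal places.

Pairwise Hamming distances:
  MRSA8 vs MRSA56: 2
  MRSA8 vs MRSA98: 4
  MRSA8 vs MRSA39: 3
  MRSA56 vs MRSA98: 5
  MRSA56 vs MRSA39: 5
  MRSA98 vs MRSA39: 6
The largest is 6 mismatches, between MRSA98 and MRSA39; p = 6/17 = 0.353.

0.353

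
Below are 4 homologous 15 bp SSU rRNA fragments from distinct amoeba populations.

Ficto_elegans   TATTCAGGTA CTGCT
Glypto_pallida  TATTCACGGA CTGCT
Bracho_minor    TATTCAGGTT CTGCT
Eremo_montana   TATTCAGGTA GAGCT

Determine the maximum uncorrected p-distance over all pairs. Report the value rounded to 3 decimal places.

0.267

Pairwise Hamming distances:
  Ficto_elegans vs Glypto_pallida: 2
  Ficto_elegans vs Bracho_minor: 1
  Ficto_elegans vs Eremo_montana: 2
  Glypto_pallida vs Bracho_minor: 3
  Glypto_pallida vs Eremo_montana: 4
  Bracho_minor vs Eremo_montana: 3
The largest is 4 mismatches, between Glypto_pallida and Eremo_montana; p = 4/15 = 0.267.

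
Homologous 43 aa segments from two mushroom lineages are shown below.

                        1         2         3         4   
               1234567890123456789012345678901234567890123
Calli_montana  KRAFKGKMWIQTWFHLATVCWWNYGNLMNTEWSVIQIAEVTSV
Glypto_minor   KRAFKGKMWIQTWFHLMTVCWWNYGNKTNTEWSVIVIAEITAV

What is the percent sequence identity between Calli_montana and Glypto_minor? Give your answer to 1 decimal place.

Mismatches occur at site 17 (A↔M), site 27 (L↔K), site 28 (M↔T), site 36 (Q↔V), site 40 (V↔I), site 42 (S↔A).
37 of the 43 sites match, so the percent identity is 37/43 × 100 = 86.0%.

86.0%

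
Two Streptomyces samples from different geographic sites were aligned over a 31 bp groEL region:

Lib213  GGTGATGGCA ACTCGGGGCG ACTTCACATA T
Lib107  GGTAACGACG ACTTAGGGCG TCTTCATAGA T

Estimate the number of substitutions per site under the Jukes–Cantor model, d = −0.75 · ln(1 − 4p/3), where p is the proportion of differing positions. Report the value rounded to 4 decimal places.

The sequences differ at positions 4 (G/A), 6 (T/C), 8 (G/A), 10 (A/G), 14 (C/T), 15 (G/A), 21 (A/T), 27 (C/T), 29 (T/G).
p = 9/31 = 0.290323.
d = −0.75 · ln(1 − (4/3)·0.290323) = −0.75 · ln(0.612903) = −0.75 · (-0.489549) = 0.3672.

0.3672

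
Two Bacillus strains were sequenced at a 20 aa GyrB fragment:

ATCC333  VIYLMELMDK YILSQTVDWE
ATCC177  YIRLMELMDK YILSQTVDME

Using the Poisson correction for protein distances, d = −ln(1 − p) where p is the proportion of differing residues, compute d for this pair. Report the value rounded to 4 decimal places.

Mismatches occur at site 1 (V→Y), site 3 (Y→R), site 19 (W→M).
p = 3/20 = 0.150000.
d = −ln(1 − 0.150000) = −ln(0.850000) = 0.1625.

0.1625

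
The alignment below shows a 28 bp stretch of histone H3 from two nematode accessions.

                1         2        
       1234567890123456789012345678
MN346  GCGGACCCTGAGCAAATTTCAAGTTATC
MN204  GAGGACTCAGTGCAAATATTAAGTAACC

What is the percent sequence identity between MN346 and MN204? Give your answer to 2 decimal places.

Mismatches occur at site 2 (C/A), site 7 (C/T), site 9 (T/A), site 11 (A/T), site 18 (T/A), site 20 (C/T), site 25 (T/A), site 27 (T/C).
20 of the 28 sites match, so the percent identity is 20/28 × 100 = 71.43%.

71.43%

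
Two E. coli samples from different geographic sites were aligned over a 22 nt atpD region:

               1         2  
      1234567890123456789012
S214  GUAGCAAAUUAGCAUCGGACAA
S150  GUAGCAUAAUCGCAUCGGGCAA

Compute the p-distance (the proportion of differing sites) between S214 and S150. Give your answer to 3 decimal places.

The sequences differ at positions 7 (A/U), 9 (U/A), 11 (A/C), 19 (A/G).
There are 4 differences over 22 sites, so p = 4/22 = 0.182.

0.182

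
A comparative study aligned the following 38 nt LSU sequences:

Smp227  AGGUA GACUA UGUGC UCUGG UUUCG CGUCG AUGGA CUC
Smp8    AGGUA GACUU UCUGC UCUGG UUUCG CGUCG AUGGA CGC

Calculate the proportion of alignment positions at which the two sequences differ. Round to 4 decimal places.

0.0789

Differing sites — 10:A/U; 12:G/C; 37:U/G.
There are 3 differences over 38 sites, so p = 3/38 = 0.0789.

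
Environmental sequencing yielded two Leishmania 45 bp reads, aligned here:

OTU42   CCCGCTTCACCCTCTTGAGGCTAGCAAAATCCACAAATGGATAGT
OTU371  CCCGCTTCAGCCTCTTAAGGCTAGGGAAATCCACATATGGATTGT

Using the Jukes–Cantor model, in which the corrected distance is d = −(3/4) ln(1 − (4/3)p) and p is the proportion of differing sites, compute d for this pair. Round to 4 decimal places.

The sequences differ at positions 10 (C/G), 17 (G/A), 25 (C/G), 26 (A/G), 36 (A/T), 43 (A/T).
p = 6/45 = 0.133333.
d = −0.75 · ln(1 − (4/3)·0.133333) = −0.75 · ln(0.822223) = −0.75 · (-0.195744) = 0.1468.

0.1468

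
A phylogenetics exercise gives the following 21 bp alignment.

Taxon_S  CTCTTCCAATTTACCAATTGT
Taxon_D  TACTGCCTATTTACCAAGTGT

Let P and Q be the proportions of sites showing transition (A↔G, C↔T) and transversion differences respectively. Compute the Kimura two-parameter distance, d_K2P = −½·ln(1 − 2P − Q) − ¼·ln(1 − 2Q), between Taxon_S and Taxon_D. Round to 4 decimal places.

0.2881

Differing sites — 1:C/T (Ti); 2:T/A (Tv); 5:T/G (Tv); 8:A/T (Tv); 18:T/G (Tv).
Of the 5 differences, 1 transition and 4 transversions over 21 sites: P = 1/21 = 0.047619, Q = 4/21 = 0.190476.
d = −0.5·ln(0.714286) − 0.25·ln(0.619048) = −0.5·(-0.336472) − 0.25·(-0.479572) = 0.2881.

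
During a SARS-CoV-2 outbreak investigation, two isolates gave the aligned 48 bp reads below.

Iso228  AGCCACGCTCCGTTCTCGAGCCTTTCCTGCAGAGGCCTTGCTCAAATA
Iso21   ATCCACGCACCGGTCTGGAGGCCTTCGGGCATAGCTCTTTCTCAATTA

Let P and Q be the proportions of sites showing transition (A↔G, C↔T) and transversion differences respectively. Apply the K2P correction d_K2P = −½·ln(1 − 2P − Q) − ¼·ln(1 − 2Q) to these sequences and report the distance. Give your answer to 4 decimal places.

0.3406

Mismatches occur at site 2 (G/T, transversion), site 9 (T/A, transversion), site 13 (T/G, transversion), site 17 (C/G, transversion), site 21 (C/G, transversion), site 23 (T/C, transition), site 27 (C/G, transversion), site 28 (T/G, transversion), site 32 (G/T, transversion), site 35 (G/C, transversion), site 36 (C/T, transition), site 40 (G/T, transversion), site 46 (A/T, transversion).
Of the 13 differences, 2 transitions and 11 transversions over 48 sites: P = 2/48 = 0.041667, Q = 11/48 = 0.229167.
d = −0.5·ln(0.687499) − 0.25·ln(0.541666) = −0.5·(-0.374695) − 0.25·(-0.613106) = 0.3406.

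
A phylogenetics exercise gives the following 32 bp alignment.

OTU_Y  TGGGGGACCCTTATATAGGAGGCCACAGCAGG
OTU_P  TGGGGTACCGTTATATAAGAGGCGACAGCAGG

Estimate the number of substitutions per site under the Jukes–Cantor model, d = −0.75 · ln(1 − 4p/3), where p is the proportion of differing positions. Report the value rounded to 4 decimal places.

0.1367

Mismatches occur at site 6 (G↔T), site 10 (C↔G), site 18 (G↔A), site 24 (C↔G).
p = 4/32 = 0.125000.
d = −0.75 · ln(1 − (4/3)·0.125000) = −0.75 · ln(0.833333) = −0.75 · (-0.182322) = 0.1367.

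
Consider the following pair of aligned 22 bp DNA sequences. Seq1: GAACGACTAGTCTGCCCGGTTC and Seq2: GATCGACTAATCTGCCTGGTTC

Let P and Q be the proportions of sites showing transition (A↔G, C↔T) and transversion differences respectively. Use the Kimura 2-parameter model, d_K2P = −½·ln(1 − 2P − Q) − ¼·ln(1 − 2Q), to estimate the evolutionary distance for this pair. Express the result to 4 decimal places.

0.1527

Differing sites — 3:A/T (Tv); 10:G/A (Ti); 17:C/T (Ti).
Of the 3 differences, 2 transitions and 1 transversion over 22 sites: P = 2/22 = 0.090909, Q = 1/22 = 0.045455.
d = −0.5·ln(0.772727) − 0.25·ln(0.909090) = −0.5·(-0.257829) − 0.25·(-0.095311) = 0.1527.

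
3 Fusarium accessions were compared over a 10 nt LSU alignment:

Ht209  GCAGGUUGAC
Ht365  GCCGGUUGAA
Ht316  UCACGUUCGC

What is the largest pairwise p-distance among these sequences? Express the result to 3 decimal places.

0.600

Pairwise Hamming distances:
  Ht209 vs Ht365: 2
  Ht209 vs Ht316: 4
  Ht365 vs Ht316: 6
The largest is 6 mismatches, between Ht365 and Ht316; p = 6/10 = 0.600.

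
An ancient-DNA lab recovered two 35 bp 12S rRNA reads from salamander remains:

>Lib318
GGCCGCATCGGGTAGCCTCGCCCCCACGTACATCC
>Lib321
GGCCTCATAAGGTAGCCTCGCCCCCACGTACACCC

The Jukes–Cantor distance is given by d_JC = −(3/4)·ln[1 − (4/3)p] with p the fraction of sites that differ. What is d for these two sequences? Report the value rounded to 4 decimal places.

The sequences differ at positions 5 (G/T), 9 (C/A), 10 (G/A), 33 (T/C).
p = 4/35 = 0.114286.
d = −0.75 · ln(1 − (4/3)·0.114286) = −0.75 · ln(0.847619) = −0.75 · (-0.165324) = 0.1240.

0.1240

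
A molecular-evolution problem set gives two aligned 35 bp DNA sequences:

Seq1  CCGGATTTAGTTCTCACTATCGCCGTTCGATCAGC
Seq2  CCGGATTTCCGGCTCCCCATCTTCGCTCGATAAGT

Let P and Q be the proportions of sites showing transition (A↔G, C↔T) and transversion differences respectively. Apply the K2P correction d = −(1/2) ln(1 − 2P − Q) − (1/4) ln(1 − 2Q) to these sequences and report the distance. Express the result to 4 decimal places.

0.4075

The sequences differ at positions 9 (A/C, transversion), 10 (G/C, transversion), 11 (T/G, transversion), 12 (T/G, transversion), 16 (A/C, transversion), 18 (T/C, transition), 22 (G/T, transversion), 23 (C/T, transition), 26 (T/C, transition), 32 (C/A, transversion), 35 (C/T, transition).
Of the 11 differences, 4 transitions and 7 transversions over 35 sites: P = 4/35 = 0.114286, Q = 7/35 = 0.200000.
d = −0.5·ln(0.571428) − 0.25·ln(0.600000) = −0.5·(-0.559617) − 0.25·(-0.510826) = 0.4075.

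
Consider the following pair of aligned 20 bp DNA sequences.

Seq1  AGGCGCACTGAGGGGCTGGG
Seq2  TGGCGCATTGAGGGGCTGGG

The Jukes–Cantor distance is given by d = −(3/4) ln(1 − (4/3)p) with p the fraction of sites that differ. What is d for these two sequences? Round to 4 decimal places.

0.1073

The sequences differ at positions 1 (A/T), 8 (C/T).
p = 2/20 = 0.100000.
d = −0.75 · ln(1 − (4/3)·0.100000) = −0.75 · ln(0.866667) = −0.75 · (-0.143100) = 0.1073.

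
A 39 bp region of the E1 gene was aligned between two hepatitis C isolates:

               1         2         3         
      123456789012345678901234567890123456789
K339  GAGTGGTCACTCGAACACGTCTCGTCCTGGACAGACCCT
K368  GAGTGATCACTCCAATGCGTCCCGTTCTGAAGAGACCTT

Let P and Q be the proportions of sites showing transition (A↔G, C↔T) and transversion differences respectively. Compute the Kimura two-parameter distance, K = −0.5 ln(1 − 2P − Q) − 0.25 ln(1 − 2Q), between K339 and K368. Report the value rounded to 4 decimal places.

Differing sites — 6:G/A (Ti); 13:G/C (Tv); 16:C/T (Ti); 17:A/G (Ti); 22:T/C (Ti); 26:C/T (Ti); 30:G/A (Ti); 32:C/G (Tv); 38:C/T (Ti).
Of the 9 differences, 7 transitions and 2 transversions over 39 sites: P = 7/39 = 0.179487, Q = 2/39 = 0.051282.
d = −0.5·ln(0.589744) − 0.25·ln(0.897436) = −0.5·(-0.528067) − 0.25·(-0.108213) = 0.2911.

0.2911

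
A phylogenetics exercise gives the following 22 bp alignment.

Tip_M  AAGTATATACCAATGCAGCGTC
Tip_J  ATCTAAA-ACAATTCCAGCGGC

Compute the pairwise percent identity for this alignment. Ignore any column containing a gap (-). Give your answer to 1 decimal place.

Excluding the 1 gap column leaves 21 comparable sites.
The sequences differ at positions 2 (A/T), 3 (G/C), 6 (T/A), 11 (C/A), 13 (A/T), 15 (G/C), 21 (T/G).
14 of the 21 comparable sites match, so the percent identity is 14/21 × 100 = 66.7%.

66.7%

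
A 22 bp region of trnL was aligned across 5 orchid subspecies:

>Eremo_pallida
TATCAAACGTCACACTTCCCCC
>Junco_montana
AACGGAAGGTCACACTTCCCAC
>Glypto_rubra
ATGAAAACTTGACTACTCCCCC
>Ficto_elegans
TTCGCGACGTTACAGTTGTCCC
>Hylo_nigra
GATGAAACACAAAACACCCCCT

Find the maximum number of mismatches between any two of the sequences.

Pairwise Hamming distances:
  Eremo_pallida vs Junco_montana: 6
  Eremo_pallida vs Glypto_rubra: 9
  Eremo_pallida vs Ficto_elegans: 9
  Eremo_pallida vs Hylo_nigra: 9
  Junco_montana vs Glypto_rubra: 11
  Junco_montana vs Ficto_elegans: 10
  Junco_montana vs Hylo_nigra: 12
  Glypto_rubra vs Ficto_elegans: 12
  Glypto_rubra vs Hylo_nigra: 13
  Ficto_elegans vs Hylo_nigra: 15
The largest is 15, between Ficto_elegans and Hylo_nigra.

15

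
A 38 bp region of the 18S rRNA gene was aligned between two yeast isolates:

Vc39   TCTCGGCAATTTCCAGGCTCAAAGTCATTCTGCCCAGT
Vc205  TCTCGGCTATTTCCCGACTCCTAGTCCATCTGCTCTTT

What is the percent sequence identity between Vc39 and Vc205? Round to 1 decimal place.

Mismatches occur at site 8 (A→T), site 15 (A→C), site 17 (G→A), site 21 (A→C), site 22 (A→T), site 27 (A→C), site 28 (T→A), site 34 (C→T), site 36 (A→T), site 37 (G→T).
28 of the 38 sites match, so the percent identity is 28/38 × 100 = 73.7%.

73.7%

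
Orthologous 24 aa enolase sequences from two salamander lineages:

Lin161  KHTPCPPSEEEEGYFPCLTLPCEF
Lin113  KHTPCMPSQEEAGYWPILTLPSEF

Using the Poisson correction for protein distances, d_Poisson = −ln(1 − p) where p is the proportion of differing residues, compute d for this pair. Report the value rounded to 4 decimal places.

Differing sites — 6:P/M; 9:E/Q; 12:E/A; 15:F/W; 17:C/I; 22:C/S.
p = 6/24 = 0.250000.
d = −ln(1 − 0.250000) = −ln(0.750000) = 0.2877.

0.2877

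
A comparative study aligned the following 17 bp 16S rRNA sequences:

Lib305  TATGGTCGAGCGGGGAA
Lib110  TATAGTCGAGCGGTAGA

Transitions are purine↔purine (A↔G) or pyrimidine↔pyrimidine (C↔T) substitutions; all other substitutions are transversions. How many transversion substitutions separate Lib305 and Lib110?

The sequences differ at positions 4 (G/A, transition), 14 (G/T, transversion), 15 (G/A, transition), 16 (A/G, transition).
Of the 4 differences, 3 transitions and 1 transversion, so the answer is 1.

1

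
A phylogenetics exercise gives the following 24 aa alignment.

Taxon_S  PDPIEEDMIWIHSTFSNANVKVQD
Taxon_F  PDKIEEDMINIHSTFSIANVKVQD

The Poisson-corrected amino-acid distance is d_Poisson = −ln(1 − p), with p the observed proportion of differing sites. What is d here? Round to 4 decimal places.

The sequences differ at positions 3 (P/K), 10 (W/N), 17 (N/I).
p = 3/24 = 0.125000.
d = −ln(1 − 0.125000) = −ln(0.875000) = 0.1335.

0.1335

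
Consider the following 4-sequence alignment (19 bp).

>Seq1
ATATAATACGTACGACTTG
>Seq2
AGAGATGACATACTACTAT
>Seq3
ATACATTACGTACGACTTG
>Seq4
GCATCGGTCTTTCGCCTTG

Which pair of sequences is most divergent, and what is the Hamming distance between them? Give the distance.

12

Pairwise Hamming distances:
  Seq1 vs Seq2: 8
  Seq1 vs Seq3: 2
  Seq1 vs Seq4: 9
  Seq2 vs Seq3: 7
  Seq2 vs Seq4: 12
  Seq3 vs Seq4: 10
The largest is 12, between Seq2 and Seq4.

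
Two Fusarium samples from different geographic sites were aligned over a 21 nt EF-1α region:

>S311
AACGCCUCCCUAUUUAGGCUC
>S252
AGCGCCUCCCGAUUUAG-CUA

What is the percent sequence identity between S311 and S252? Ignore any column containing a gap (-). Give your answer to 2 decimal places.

85.00%

Excluding the 1 gap column leaves 20 comparable sites.
Mismatches occur at site 2 (A/G), site 11 (U/G), site 21 (C/A).
17 of the 20 comparable sites match, so the percent identity is 17/20 × 100 = 85.00%.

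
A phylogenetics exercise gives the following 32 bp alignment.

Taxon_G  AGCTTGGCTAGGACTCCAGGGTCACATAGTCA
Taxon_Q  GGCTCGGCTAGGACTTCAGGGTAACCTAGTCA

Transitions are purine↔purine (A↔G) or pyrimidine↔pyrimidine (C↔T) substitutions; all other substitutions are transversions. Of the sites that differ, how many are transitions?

3

Mismatches occur at site 1 (A/G, transition), site 5 (T/C, transition), site 16 (C/T, transition), site 23 (C/A, transversion), site 26 (A/C, transversion).
Of the 5 differences, 3 transitions and 2 transversions, so the answer is 3.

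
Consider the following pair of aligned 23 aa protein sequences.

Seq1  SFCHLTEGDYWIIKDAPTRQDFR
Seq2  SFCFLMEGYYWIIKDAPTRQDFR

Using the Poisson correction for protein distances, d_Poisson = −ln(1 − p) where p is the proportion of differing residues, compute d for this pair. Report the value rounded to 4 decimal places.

The sequences differ at positions 4 (H/F), 6 (T/M), 9 (D/Y).
p = 3/23 = 0.130435.
d = −ln(1 − 0.130435) = −ln(0.869565) = 0.1398.

0.1398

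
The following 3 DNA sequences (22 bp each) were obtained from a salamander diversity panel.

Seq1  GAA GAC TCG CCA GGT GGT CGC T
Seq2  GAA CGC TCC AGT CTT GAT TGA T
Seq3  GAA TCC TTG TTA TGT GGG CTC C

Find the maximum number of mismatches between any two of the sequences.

Pairwise Hamming distances:
  Seq1 vs Seq2: 11
  Seq1 vs Seq3: 9
  Seq2 vs Seq3: 15
The largest is 15, between Seq2 and Seq3.

15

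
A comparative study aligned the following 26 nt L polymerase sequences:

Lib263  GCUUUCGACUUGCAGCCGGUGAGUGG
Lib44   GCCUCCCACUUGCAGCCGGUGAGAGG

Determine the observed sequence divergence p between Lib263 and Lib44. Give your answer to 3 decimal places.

The sequences differ at positions 3 (U/C), 5 (U/C), 7 (G/C), 24 (U/A).
There are 4 differences over 26 sites, so p = 4/26 = 0.154.

0.154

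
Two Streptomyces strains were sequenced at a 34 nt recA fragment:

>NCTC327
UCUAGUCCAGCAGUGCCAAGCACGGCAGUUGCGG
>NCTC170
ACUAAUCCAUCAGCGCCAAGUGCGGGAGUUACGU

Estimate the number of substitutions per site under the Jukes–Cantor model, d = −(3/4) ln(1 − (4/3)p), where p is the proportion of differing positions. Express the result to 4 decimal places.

Mismatches occur at site 1 (U/A), site 5 (G/A), site 10 (G/U), site 14 (U/C), site 21 (C/U), site 22 (A/G), site 26 (C/G), site 31 (G/A), site 34 (G/U).
p = 9/34 = 0.264706.
d = −0.75 · ln(1 − (4/3)·0.264706) = −0.75 · ln(0.647059) = −0.75 · (-0.435318) = 0.3265.

0.3265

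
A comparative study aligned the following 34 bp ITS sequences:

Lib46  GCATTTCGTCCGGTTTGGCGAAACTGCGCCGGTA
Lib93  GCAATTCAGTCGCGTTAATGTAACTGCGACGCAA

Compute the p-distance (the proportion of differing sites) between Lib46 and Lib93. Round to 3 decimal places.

Differing sites — 4:T/A; 8:G/A; 9:T/G; 10:C/T; 13:G/C; 14:T/G; 17:G/A; 18:G/A; 19:C/T; 21:A/T; 29:C/A; 32:G/C; 33:T/A.
There are 13 differences over 34 sites, so p = 13/34 = 0.382.

0.382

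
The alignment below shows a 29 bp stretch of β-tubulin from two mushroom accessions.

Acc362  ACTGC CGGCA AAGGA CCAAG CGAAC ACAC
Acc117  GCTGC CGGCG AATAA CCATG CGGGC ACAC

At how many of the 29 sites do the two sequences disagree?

The sequences differ at positions 1 (A/G), 10 (A/G), 13 (G/T), 14 (G/A), 19 (A/T), 23 (A/G), 24 (A/G).
That gives 7 mismatches out of 29 aligned sites, so the Hamming distance is 7.

7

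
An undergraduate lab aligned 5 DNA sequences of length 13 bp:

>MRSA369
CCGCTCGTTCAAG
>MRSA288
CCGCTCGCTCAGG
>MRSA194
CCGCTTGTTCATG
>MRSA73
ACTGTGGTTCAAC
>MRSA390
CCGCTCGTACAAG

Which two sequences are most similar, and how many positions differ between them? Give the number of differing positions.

Pairwise Hamming distances:
  MRSA369 vs MRSA288: 2
  MRSA369 vs MRSA194: 2
  MRSA369 vs MRSA73: 5
  MRSA369 vs MRSA390: 1
  MRSA288 vs MRSA194: 3
  MRSA288 vs MRSA73: 7
  MRSA288 vs MRSA390: 3
  MRSA194 vs MRSA73: 6
  MRSA194 vs MRSA390: 3
  MRSA73 vs MRSA390: 6
The smallest is 1, between MRSA369 and MRSA390.

1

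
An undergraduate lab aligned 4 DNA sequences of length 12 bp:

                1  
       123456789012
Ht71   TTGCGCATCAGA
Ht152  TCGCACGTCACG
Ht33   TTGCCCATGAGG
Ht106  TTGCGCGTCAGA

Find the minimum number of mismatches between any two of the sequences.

1

Pairwise Hamming distances:
  Ht71 vs Ht152: 5
  Ht71 vs Ht33: 3
  Ht71 vs Ht106: 1
  Ht152 vs Ht33: 5
  Ht152 vs Ht106: 4
  Ht33 vs Ht106: 4
The smallest is 1, between Ht71 and Ht106.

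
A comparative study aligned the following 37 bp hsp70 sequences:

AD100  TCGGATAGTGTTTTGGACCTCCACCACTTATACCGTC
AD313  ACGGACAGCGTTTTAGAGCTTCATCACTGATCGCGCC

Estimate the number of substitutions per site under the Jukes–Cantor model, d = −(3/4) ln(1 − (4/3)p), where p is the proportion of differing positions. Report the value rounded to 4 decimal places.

0.3786

Differing sites — 1:T/A; 6:T/C; 9:T/C; 15:G/A; 18:C/G; 21:C/T; 24:C/T; 29:T/G; 32:A/C; 33:C/G; 36:T/C.
p = 11/37 = 0.297297.
d = −0.75 · ln(1 − (4/3)·0.297297) = −0.75 · ln(0.603604) = −0.75 · (-0.504837) = 0.3786.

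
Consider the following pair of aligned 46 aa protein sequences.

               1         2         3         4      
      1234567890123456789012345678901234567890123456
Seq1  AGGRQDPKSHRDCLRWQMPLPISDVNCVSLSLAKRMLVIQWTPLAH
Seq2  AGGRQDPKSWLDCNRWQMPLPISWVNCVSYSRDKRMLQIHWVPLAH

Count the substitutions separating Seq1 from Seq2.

10

Mismatches occur at site 10 (H↔W), site 11 (R↔L), site 14 (L↔N), site 24 (D↔W), site 30 (L↔Y), site 32 (L↔R), site 33 (A↔D), site 38 (V↔Q), site 40 (Q↔H), site 42 (T↔V).
That gives 10 mismatches out of 46 aligned sites, so the Hamming distance is 10.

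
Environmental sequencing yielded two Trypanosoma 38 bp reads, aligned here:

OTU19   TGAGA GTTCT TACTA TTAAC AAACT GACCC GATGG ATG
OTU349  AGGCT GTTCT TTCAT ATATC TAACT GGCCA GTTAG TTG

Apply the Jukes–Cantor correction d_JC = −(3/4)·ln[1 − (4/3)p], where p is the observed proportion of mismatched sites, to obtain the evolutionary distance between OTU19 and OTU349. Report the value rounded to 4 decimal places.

Differing sites — 1:T/A; 3:A/G; 4:G/C; 5:A/T; 12:A/T; 14:T/A; 15:A/T; 16:T/A; 19:A/T; 21:A/T; 27:A/G; 30:C/A; 32:A/T; 34:G/A; 36:A/T.
p = 15/38 = 0.394737.
d = −0.75 · ln(1 − (4/3)·0.394737) = −0.75 · ln(0.473684) = −0.75 · (-0.747215) = 0.5604.

0.5604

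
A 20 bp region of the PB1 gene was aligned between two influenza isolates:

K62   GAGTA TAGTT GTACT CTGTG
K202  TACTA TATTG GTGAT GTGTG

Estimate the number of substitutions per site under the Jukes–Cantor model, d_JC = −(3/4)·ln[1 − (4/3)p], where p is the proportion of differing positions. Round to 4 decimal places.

The sequences differ at positions 1 (G/T), 3 (G/C), 8 (G/T), 10 (T/G), 13 (A/G), 14 (C/A), 16 (C/G).
p = 7/20 = 0.350000.
d = −0.75 · ln(1 − (4/3)·0.350000) = −0.75 · ln(0.533333) = −0.75 · (-0.628609) = 0.4715.

0.4715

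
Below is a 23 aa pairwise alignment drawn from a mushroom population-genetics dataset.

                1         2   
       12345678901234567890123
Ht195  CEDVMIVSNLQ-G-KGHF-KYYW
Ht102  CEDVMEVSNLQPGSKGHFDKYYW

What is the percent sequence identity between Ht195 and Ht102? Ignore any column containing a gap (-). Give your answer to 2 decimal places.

95.00%

Excluding the 3 gap columns leaves 20 comparable sites.
A single mismatch occurs at site 6 (I→E).
19 of the 20 comparable sites match, so the percent identity is 19/20 × 100 = 95.00%.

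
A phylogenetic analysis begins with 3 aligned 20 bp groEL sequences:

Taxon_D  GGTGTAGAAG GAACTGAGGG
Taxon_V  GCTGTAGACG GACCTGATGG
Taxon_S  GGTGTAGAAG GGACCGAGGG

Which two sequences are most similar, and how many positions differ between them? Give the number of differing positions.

Pairwise Hamming distances:
  Taxon_D vs Taxon_V: 4
  Taxon_D vs Taxon_S: 2
  Taxon_V vs Taxon_S: 6
The smallest is 2, between Taxon_D and Taxon_S.

2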